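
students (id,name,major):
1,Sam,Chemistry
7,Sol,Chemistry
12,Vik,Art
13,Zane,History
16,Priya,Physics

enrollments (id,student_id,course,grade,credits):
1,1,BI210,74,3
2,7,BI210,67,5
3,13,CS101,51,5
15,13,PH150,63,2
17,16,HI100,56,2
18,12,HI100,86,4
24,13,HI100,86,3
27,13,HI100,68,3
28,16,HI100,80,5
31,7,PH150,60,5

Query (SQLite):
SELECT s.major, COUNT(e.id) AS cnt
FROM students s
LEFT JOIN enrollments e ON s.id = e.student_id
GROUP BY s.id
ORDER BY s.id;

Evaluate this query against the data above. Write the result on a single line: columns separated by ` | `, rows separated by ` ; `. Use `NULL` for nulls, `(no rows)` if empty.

Chemistry | 1 ; Chemistry | 2 ; Art | 1 ; History | 4 ; Physics | 2

LEFT JOIN keeps every students row; unmatched ones get NULL for enrollments columns.
Group by students.id and compute COUNT(e.id). COUNT(col) of an all-NULL group is 0.
  1: ids {1} → COUNT(e.id)=1
  7: ids {2, 31} → COUNT(e.id)=2
  12: ids {18} → COUNT(e.id)=1
  13: ids {3, 15, 24, 27} → COUNT(e.id)=4
  16: ids {17, 28} → COUNT(e.id)=2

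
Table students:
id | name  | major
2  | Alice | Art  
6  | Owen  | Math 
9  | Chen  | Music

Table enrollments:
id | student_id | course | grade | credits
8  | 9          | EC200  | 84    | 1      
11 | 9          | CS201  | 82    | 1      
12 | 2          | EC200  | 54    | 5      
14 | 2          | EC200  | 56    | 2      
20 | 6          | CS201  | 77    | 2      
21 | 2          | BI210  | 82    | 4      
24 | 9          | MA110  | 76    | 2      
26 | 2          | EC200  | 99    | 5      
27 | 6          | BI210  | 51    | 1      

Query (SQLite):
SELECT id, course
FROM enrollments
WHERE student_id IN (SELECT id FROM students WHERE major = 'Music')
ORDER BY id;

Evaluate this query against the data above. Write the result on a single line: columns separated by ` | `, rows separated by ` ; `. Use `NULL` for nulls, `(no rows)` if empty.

8 | EC200 ; 11 | CS201 ; 24 | MA110

Inner query: students.id where major = 'Music'.
Outer: keep enrollments rows whose student_id is in that set.
Inner query → {9}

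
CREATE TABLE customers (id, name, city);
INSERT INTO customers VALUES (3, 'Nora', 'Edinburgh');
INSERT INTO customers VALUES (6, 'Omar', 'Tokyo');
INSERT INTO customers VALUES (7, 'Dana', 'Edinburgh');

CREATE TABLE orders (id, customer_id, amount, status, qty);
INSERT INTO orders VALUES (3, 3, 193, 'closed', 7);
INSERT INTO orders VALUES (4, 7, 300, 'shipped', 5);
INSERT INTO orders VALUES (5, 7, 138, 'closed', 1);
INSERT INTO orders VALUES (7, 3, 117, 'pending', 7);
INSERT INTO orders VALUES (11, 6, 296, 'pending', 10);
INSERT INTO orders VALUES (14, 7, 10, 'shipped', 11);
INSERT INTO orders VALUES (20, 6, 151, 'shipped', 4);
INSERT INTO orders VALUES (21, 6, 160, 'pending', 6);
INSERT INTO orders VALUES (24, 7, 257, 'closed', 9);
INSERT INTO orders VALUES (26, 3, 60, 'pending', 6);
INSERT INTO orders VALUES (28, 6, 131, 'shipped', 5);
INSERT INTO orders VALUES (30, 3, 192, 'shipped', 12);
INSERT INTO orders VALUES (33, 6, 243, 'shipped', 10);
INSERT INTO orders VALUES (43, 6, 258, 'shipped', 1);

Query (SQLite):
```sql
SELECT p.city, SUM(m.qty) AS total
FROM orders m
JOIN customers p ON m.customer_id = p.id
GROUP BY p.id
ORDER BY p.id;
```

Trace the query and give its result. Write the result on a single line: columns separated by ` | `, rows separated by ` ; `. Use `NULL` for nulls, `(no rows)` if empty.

Edinburgh | 32 ; Tokyo | 36 ; Edinburgh | 26

Join each orders row to its customers via customer_id.
Group joined rows by customers.id; compute SUM(m.qty) per group.
  3: ids {3, 7, 26, 30} → SUM(m.qty)=32
  6: ids {11, 20, 21, 28, 33, 43} → SUM(m.qty)=36
  7: ids {4, 5, 14, 24} → SUM(m.qty)=26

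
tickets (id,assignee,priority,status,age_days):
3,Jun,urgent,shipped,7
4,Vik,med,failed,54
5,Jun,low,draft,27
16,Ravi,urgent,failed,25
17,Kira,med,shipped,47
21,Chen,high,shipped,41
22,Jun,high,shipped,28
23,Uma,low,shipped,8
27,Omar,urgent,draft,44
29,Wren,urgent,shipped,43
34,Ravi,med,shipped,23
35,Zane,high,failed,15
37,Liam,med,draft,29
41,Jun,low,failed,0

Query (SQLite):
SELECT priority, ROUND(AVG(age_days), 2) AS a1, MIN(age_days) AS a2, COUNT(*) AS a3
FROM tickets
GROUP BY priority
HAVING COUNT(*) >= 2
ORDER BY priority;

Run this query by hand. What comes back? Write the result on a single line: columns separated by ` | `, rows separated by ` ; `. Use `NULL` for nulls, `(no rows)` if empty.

high | 28 | 15 | 3 ; low | 11.67 | 0 | 3 ; med | 38.25 | 23 | 4 ; urgent | 29.75 | 7 | 4

Group tickets by priority.
Per group compute: ROUND(AVG(age_days), 2), MIN(age_days), COUNT(*).
HAVING: drop groups with fewer than 2 rows.
  high: ids {21, 22, 35} → ROUND(AVG(age_days), 2)=28, MIN(age_days)=15, COUNT(*)=3
  low: ids {5, 23, 41} → ROUND(AVG(age_days), 2)=11.67, MIN(age_days)=0, COUNT(*)=3
  med: ids {4, 17, 34, 37} → ROUND(AVG(age_days), 2)=38.25, MIN(age_days)=23, COUNT(*)=4
  urgent: ids {3, 16, 27, 29} → ROUND(AVG(age_days), 2)=29.75, MIN(age_days)=7, COUNT(*)=4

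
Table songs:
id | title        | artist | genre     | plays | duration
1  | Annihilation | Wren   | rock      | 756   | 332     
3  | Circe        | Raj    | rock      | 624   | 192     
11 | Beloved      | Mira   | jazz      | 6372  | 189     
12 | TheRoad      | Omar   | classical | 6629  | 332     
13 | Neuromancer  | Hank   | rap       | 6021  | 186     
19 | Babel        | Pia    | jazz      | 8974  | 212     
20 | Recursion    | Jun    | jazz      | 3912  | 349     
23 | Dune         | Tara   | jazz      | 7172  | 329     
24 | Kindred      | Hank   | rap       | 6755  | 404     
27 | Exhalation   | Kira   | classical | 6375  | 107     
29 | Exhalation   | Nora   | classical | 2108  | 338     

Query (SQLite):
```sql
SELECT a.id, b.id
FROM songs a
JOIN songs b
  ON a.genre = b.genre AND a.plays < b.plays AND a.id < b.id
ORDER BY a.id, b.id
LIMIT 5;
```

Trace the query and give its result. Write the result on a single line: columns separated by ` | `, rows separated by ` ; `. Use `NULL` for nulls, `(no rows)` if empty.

11 | 19 ; 11 | 23 ; 13 | 24 ; 20 | 23

Pairs (a,b) with same genre, a.plays < b.plays, a.id < b.id.
genre groups: classical:{12,27,29} jazz:{11,19,20,23} rap:{13,24} rock:{1,3}
Ordered by (a.id, b.id); first 5.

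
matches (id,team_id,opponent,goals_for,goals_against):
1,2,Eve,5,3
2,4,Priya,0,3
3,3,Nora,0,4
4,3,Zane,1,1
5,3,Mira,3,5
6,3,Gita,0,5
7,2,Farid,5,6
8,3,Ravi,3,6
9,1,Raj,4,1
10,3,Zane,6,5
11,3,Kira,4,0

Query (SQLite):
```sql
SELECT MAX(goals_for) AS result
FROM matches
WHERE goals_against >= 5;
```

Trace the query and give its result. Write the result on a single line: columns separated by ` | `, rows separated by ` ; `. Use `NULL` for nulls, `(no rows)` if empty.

Rows where goals_against >= 5 → goals_for values: [3, 0, 5, 3, 6].
MAX of non-NULL values = 6.

6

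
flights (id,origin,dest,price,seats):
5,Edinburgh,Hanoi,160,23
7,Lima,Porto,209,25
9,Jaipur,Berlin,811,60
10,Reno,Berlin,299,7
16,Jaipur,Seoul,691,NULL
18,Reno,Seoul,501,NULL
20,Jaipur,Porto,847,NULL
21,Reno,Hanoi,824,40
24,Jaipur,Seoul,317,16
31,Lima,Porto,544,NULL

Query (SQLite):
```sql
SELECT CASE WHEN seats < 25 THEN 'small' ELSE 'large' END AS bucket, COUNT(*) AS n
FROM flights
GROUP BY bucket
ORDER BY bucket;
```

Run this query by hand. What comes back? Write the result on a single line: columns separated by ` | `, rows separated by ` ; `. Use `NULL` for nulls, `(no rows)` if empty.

Bucket rows by seats < 25 → 'small' else 'large'; count each bucket.
NULL < 25 is unknown, so NULL seats falls into ELSE → 'large'.

large | 7 ; small | 3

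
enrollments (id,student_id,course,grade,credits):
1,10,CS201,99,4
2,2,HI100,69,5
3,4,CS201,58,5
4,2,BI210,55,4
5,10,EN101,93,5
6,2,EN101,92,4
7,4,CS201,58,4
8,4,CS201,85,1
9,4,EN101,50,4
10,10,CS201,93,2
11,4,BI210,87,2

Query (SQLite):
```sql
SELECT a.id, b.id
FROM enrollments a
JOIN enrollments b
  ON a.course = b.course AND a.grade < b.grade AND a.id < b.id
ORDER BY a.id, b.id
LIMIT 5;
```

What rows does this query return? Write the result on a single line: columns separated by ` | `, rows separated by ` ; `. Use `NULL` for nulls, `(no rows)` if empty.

Pairs (a,b) with same course, a.grade < b.grade, a.id < b.id.
course groups: BI210:{4,11} CS201:{1,3,7,8,10} EN101:{5,6,9} HI100:{2}
Ordered by (a.id, b.id); first 5.

3 | 8 ; 3 | 10 ; 4 | 11 ; 7 | 8 ; 7 | 10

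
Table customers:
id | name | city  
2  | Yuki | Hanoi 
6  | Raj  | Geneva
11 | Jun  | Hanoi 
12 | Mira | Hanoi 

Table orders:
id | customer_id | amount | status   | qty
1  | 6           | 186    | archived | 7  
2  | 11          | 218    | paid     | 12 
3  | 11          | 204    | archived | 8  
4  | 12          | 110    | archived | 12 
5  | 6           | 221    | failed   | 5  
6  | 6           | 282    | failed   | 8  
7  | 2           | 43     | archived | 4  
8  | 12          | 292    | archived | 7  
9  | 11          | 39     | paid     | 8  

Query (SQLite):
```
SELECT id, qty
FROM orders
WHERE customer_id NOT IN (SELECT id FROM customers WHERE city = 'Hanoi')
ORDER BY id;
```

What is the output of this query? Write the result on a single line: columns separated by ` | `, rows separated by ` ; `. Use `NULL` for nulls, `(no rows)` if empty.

1 | 7 ; 5 | 5 ; 6 | 8

Inner query: customers.id where city = 'Hanoi'.
Outer: keep orders rows whose customer_id is not in that set.
Inner query → {2, 11, 12}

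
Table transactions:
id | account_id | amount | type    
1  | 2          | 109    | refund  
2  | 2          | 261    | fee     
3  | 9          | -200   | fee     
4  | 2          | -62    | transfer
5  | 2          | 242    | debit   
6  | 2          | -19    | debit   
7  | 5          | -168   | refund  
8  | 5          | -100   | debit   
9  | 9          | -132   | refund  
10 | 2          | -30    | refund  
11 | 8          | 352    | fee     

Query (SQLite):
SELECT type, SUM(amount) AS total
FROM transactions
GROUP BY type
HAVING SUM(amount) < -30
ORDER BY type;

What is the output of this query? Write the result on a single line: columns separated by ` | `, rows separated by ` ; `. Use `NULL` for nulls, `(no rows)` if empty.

refund | -221 ; transfer | -62

Partition transactions by type; compute SUM(amount) within each group.
HAVING: keep groups where SUM(amount) < -30.
  debit: ids {5, 6, 8} → SUM(amount)=123
  fee: ids {2, 3, 11} → SUM(amount)=413
  refund: ids {1, 7, 9, 10} → SUM(amount)=-221
  transfer: ids {4} → SUM(amount)=-62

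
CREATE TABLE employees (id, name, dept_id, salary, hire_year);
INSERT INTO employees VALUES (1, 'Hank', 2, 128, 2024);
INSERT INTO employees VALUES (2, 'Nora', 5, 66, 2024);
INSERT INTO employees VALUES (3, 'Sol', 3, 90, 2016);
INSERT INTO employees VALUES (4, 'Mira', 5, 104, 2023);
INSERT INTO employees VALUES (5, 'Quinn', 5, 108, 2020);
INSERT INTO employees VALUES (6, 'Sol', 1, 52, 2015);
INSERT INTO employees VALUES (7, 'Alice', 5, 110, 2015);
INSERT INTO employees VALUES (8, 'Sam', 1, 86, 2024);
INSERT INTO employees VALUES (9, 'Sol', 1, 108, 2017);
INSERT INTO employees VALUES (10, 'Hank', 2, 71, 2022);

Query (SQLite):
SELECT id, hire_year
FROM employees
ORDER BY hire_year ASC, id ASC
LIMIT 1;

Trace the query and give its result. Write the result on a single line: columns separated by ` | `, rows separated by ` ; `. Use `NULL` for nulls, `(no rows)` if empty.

6 | 2015

Sort by hire_year asc, tiebreak id asc: (2015, id=6), (2015, id=7), (2016, id=3), (2017, id=9) …. Take first 1.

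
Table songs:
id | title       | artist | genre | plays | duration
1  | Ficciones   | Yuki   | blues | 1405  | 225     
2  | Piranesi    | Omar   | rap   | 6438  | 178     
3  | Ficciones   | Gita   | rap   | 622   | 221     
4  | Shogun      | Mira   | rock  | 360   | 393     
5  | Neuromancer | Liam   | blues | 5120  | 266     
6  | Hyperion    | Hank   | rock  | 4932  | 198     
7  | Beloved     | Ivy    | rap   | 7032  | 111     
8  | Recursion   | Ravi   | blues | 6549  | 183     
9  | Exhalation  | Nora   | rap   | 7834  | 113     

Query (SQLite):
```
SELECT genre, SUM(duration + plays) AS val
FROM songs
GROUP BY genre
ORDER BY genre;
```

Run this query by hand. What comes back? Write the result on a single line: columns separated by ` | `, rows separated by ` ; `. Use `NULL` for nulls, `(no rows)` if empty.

blues | 13748 ; rap | 22549 ; rock | 5883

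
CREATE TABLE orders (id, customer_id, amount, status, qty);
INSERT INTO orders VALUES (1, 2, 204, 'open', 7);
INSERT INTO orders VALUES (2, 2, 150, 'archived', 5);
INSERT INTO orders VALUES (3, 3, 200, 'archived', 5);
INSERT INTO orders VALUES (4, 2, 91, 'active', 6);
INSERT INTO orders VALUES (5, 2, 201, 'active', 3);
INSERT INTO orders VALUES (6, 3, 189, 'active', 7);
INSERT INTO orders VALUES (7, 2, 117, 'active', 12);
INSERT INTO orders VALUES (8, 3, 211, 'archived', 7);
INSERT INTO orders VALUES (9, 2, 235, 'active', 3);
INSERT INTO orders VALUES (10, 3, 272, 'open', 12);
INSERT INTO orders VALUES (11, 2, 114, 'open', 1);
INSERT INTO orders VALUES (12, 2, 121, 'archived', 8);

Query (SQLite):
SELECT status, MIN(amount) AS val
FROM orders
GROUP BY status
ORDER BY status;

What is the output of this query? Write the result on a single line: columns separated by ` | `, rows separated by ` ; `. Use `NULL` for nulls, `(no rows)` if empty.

Partition orders by status; compute MIN(amount) within each group.
  active: ids {4, 5, 6, 7, 9} → MIN(amount)=91
  archived: ids {2, 3, 8, 12} → MIN(amount)=121
  open: ids {1, 10, 11} → MIN(amount)=114

active | 91 ; archived | 121 ; open | 114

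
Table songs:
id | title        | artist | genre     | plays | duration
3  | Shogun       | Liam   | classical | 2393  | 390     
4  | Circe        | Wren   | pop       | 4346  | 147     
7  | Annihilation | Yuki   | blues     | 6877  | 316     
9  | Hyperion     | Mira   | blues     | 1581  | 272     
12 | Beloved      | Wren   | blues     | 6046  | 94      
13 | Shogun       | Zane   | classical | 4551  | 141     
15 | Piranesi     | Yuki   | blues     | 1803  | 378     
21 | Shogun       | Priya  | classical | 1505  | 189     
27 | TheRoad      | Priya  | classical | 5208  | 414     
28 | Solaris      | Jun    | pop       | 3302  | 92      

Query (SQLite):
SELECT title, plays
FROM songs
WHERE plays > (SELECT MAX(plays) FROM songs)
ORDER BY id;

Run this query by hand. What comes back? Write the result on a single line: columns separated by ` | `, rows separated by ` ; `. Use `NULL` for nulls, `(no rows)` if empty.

(no rows)

Scalar subquery: MAX(plays) over all songs rows = 6877.
Keep rows where plays > that value.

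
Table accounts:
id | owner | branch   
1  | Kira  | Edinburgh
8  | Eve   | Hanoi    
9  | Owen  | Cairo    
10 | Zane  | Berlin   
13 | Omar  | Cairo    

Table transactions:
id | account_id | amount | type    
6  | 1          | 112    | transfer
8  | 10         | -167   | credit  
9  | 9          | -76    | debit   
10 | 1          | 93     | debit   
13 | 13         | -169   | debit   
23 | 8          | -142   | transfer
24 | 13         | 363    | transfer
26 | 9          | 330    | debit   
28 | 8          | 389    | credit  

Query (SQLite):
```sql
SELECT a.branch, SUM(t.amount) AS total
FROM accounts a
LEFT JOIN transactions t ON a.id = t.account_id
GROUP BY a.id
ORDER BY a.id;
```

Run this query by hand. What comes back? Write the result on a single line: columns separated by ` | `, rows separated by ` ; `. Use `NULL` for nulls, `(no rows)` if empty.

Edinburgh | 205 ; Hanoi | 247 ; Cairo | 254 ; Berlin | -167 ; Cairo | 194

LEFT JOIN keeps every accounts row; unmatched ones get NULL for transactions columns.
Group by accounts.id and compute SUM(t.amount). SUM over an all-NULL group is NULL.
  1: ids {6, 10} → SUM(t.amount)=205
  8: ids {23, 28} → SUM(t.amount)=247
  9: ids {9, 26} → SUM(t.amount)=254
  10: ids {8} → SUM(t.amount)=-167
  13: ids {13, 24} → SUM(t.amount)=194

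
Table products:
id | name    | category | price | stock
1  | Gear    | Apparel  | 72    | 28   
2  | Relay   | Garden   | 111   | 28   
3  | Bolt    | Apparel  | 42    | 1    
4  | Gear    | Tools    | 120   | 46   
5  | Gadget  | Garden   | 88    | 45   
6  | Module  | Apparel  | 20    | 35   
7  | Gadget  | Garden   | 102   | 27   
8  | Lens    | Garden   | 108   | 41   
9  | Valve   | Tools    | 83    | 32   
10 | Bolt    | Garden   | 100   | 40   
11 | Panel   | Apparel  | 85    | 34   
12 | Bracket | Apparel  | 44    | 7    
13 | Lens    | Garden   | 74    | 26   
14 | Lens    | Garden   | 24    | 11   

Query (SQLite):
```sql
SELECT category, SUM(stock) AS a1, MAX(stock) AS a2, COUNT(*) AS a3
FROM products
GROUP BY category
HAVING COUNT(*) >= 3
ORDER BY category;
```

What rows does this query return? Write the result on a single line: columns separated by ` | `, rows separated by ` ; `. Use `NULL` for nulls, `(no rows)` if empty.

Apparel | 105 | 35 | 5 ; Garden | 218 | 45 | 7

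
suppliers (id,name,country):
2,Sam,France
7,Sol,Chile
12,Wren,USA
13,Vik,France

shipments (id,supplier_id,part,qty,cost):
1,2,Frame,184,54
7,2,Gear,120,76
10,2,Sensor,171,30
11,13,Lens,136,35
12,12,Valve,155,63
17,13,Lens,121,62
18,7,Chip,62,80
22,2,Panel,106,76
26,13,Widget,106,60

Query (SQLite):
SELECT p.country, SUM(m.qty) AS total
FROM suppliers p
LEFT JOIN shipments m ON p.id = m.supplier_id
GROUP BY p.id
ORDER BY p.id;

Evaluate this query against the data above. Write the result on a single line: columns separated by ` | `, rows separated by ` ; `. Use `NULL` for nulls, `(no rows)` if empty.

LEFT JOIN keeps every suppliers row; unmatched ones get NULL for shipments columns.
Group by suppliers.id and compute SUM(m.qty). SUM over an all-NULL group is NULL.
  2: ids {1, 7, 10, 22} → SUM(m.qty)=581
  7: ids {18} → SUM(m.qty)=62
  12: ids {12} → SUM(m.qty)=155
  13: ids {11, 17, 26} → SUM(m.qty)=363

France | 581 ; Chile | 62 ; USA | 155 ; France | 363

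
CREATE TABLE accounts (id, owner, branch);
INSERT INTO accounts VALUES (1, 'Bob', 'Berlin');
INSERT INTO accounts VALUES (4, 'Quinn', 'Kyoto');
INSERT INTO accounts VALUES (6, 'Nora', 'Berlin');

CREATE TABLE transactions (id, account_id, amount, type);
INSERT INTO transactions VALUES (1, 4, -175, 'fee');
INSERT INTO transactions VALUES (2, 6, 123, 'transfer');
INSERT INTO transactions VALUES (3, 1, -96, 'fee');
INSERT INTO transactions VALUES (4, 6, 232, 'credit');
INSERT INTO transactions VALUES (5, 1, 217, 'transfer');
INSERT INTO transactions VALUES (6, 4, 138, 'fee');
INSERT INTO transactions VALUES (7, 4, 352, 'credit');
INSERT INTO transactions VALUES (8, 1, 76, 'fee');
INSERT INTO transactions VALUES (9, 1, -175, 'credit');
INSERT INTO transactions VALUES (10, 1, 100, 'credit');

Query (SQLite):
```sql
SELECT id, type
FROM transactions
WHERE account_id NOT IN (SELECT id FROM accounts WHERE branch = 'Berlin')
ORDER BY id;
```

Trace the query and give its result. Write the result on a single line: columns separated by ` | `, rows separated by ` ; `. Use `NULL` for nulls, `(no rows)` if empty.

Inner query: accounts.id where branch = 'Berlin'.
Outer: keep transactions rows whose account_id is not in that set.
Inner query → {1, 6}

1 | fee ; 6 | fee ; 7 | credit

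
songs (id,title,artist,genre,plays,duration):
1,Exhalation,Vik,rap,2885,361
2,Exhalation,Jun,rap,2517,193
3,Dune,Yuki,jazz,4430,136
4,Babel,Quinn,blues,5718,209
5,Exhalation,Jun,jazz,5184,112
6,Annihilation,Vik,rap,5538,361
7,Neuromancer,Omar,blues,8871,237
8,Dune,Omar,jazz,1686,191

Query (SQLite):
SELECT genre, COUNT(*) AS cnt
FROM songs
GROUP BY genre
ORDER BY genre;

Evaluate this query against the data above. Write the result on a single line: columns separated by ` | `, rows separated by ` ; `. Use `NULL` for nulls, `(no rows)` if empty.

blues | 2 ; jazz | 3 ; rap | 3

Partition songs by genre; compute COUNT(*) within each group.
  blues: ids {4, 7} → COUNT(*)=2
  jazz: ids {3, 5, 8} → COUNT(*)=3
  rap: ids {1, 2, 6} → COUNT(*)=3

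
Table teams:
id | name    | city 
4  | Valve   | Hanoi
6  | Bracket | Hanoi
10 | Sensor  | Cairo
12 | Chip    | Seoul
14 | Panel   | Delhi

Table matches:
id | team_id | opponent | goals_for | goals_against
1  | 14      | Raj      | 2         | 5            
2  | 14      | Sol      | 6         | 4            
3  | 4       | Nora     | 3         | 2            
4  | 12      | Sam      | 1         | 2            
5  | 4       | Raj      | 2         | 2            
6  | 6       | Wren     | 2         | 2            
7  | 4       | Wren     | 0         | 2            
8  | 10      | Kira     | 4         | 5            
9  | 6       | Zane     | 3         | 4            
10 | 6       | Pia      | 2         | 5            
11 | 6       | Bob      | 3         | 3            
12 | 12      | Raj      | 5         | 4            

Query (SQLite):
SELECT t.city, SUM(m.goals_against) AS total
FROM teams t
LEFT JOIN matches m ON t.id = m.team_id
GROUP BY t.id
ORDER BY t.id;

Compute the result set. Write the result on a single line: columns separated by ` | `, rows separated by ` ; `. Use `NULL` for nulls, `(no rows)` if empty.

LEFT JOIN keeps every teams row; unmatched ones get NULL for matches columns.
Group by teams.id and compute SUM(m.goals_against). SUM over an all-NULL group is NULL.
  4: ids {3, 5, 7} → SUM(m.goals_against)=6
  6: ids {6, 9, 10, 11} → SUM(m.goals_against)=14
  10: ids {8} → SUM(m.goals_against)=5
  12: ids {4, 12} → SUM(m.goals_against)=6
  14: ids {1, 2} → SUM(m.goals_against)=9

Hanoi | 6 ; Hanoi | 14 ; Cairo | 5 ; Seoul | 6 ; Delhi | 9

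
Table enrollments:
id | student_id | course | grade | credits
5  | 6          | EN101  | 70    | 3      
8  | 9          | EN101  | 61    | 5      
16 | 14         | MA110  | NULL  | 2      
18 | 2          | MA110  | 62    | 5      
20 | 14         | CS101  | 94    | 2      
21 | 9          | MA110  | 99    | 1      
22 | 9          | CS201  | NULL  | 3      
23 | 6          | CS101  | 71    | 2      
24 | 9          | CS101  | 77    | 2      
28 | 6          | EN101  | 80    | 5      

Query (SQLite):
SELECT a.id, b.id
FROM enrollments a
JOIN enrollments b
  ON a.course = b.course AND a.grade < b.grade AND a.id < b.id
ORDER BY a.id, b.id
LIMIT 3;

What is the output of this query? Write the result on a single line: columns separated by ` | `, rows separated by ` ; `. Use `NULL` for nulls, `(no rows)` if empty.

Pairs (a,b) with same course, a.grade < b.grade, a.id < b.id.
course groups: CS101:{20,23,24} CS201:{22} EN101:{5,8,28} MA110:{16,18,21}
Ordered by (a.id, b.id); first 3.

5 | 28 ; 8 | 28 ; 18 | 21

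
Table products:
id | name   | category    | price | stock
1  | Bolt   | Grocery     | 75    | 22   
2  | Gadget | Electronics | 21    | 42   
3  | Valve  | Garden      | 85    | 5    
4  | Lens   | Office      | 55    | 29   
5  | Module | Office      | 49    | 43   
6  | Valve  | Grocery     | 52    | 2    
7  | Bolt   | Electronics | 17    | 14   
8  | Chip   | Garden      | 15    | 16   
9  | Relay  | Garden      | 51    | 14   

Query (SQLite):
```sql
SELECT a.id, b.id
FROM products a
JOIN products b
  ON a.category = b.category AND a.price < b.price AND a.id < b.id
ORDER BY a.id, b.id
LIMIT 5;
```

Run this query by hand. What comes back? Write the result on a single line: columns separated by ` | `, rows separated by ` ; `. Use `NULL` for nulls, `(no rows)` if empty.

8 | 9

Pairs (a,b) with same category, a.price < b.price, a.id < b.id.
category groups: Electronics:{2,7} Garden:{3,8,9} Grocery:{1,6} Office:{4,5}
Ordered by (a.id, b.id); first 5.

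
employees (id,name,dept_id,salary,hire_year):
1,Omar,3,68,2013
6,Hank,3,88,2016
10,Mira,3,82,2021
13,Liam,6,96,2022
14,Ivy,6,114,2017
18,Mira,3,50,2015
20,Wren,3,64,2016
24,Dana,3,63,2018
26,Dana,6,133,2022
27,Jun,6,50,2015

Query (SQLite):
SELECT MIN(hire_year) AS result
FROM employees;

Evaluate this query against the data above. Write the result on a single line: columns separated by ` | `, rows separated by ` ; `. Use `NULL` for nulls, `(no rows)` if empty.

2013

All hire_year values: [2013, 2016, 2021, 2022, 2017, 2015, 2016, 2018, 2022, 2015].
MIN of non-NULL values = 2013.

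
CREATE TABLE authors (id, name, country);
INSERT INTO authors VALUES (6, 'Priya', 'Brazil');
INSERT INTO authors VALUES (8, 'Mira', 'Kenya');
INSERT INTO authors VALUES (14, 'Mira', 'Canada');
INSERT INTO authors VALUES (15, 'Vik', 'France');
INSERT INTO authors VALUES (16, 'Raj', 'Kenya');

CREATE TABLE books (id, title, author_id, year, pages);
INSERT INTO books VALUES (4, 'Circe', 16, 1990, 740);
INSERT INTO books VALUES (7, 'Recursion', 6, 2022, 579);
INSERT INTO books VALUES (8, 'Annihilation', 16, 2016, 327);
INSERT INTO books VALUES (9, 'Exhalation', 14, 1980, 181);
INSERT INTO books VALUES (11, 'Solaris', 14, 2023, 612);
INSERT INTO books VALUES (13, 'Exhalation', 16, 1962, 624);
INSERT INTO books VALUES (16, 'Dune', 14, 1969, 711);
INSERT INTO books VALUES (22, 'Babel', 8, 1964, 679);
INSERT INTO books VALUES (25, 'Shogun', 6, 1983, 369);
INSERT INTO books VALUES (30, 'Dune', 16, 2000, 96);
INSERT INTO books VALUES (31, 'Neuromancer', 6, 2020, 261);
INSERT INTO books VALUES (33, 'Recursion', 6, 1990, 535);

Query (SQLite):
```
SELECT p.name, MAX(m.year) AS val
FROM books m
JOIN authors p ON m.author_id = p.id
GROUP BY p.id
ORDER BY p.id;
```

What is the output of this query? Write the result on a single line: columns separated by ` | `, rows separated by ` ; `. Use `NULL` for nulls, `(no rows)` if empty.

Priya | 2022 ; Mira | 1964 ; Mira | 2023 ; Raj | 2016

Join each books row to its authors via author_id.
Group joined rows by authors.id; compute MAX(m.year) per group.
  6: ids {7, 25, 31, 33} → MAX(m.year)=2022
  8: ids {22} → MAX(m.year)=1964
  14: ids {9, 11, 16} → MAX(m.year)=2023
  16: ids {4, 8, 13, 30} → MAX(m.year)=2016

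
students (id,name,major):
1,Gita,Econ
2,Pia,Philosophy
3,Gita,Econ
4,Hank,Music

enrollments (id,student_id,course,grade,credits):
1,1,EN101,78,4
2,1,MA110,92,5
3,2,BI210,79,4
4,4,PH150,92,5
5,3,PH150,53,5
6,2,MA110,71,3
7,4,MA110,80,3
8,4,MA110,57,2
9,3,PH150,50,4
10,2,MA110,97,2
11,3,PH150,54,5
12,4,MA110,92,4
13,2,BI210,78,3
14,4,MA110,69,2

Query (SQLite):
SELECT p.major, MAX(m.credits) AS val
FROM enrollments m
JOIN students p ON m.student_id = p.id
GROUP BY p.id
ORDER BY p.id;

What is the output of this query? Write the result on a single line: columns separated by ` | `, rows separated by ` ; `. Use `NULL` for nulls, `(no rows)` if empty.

Join each enrollments row to its students via student_id.
Group joined rows by students.id; compute MAX(m.credits) per group.
  1: ids {1, 2} → MAX(m.credits)=5
  2: ids {3, 6, 10, 13} → MAX(m.credits)=4
  3: ids {5, 9, 11} → MAX(m.credits)=5
  4: ids {4, 7, 8, 12, 14} → MAX(m.credits)=5

Econ | 5 ; Philosophy | 4 ; Econ | 5 ; Music | 5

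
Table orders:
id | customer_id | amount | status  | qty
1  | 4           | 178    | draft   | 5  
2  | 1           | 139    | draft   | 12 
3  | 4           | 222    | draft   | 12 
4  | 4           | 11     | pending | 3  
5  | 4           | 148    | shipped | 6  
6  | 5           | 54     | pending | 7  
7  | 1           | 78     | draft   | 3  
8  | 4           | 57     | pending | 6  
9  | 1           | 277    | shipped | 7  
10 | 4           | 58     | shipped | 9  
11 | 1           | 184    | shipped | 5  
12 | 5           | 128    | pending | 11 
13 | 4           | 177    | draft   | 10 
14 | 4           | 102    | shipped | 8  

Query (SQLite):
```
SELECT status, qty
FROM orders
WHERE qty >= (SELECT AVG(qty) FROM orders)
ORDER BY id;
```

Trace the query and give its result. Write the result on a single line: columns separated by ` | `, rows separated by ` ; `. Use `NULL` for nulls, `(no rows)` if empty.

Scalar subquery: AVG(qty) over all orders rows = 7.428571 (≈; comparison uses full precision).
Keep rows where qty >= that value.

draft | 12 ; draft | 12 ; shipped | 9 ; pending | 11 ; draft | 10 ; shipped | 8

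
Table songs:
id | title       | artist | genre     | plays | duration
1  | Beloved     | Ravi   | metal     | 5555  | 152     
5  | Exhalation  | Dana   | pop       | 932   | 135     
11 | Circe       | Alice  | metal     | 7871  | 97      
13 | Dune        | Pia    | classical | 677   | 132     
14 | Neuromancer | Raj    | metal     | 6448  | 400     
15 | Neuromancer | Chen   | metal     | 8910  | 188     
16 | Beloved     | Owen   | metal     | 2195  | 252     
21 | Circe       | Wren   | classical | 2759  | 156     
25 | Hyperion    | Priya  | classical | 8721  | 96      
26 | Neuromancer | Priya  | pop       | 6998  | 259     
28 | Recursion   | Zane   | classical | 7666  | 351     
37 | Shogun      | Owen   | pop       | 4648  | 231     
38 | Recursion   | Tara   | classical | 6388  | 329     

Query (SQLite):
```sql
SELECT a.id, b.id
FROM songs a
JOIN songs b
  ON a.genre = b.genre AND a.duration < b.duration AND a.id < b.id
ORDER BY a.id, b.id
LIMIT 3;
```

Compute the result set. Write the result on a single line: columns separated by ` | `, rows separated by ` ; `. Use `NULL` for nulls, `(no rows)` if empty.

Pairs (a,b) with same genre, a.duration < b.duration, a.id < b.id.
genre groups: classical:{13,21,25,28,38} metal:{1,11,14,15,16} pop:{5,26,37}
Ordered by (a.id, b.id); first 3.

1 | 14 ; 1 | 15 ; 1 | 16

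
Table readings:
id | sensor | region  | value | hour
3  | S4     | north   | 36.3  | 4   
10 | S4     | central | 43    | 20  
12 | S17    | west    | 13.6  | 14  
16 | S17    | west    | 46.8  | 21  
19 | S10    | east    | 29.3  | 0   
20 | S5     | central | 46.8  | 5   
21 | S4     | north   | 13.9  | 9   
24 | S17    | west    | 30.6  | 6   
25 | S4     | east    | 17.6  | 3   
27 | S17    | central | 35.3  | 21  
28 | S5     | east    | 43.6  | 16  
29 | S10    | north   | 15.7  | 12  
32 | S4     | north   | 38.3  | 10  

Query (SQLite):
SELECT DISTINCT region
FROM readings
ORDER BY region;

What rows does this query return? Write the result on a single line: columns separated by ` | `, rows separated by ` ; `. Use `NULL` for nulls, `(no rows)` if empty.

central ; east ; north ; west

Collect distinct region values from readings.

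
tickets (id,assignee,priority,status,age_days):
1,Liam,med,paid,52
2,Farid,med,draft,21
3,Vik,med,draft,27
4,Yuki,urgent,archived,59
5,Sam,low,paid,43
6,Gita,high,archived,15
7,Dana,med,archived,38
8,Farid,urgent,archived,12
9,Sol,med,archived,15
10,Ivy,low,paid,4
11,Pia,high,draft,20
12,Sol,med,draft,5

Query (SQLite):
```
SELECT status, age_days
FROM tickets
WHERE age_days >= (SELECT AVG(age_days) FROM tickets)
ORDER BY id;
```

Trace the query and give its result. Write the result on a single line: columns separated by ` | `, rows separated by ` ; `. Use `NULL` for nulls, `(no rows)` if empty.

paid | 52 ; draft | 27 ; archived | 59 ; paid | 43 ; archived | 38

Scalar subquery: AVG(age_days) over all tickets rows = 25.916667 (≈; comparison uses full precision).
Keep rows where age_days >= that value.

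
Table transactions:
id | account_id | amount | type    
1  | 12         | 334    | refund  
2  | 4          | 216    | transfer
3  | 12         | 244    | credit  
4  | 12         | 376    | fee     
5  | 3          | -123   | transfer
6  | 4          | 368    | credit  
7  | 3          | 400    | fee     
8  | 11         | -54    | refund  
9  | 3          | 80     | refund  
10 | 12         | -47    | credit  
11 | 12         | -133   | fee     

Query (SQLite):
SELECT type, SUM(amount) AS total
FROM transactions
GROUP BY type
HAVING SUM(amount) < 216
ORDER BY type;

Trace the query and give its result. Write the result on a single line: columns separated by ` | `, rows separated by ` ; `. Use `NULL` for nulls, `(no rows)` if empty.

Partition transactions by type; compute SUM(amount) within each group.
HAVING: keep groups where SUM(amount) < 216.
  credit: ids {3, 6, 10} → SUM(amount)=565
  fee: ids {4, 7, 11} → SUM(amount)=643
  refund: ids {1, 8, 9} → SUM(amount)=360
  transfer: ids {2, 5} → SUM(amount)=93

transfer | 93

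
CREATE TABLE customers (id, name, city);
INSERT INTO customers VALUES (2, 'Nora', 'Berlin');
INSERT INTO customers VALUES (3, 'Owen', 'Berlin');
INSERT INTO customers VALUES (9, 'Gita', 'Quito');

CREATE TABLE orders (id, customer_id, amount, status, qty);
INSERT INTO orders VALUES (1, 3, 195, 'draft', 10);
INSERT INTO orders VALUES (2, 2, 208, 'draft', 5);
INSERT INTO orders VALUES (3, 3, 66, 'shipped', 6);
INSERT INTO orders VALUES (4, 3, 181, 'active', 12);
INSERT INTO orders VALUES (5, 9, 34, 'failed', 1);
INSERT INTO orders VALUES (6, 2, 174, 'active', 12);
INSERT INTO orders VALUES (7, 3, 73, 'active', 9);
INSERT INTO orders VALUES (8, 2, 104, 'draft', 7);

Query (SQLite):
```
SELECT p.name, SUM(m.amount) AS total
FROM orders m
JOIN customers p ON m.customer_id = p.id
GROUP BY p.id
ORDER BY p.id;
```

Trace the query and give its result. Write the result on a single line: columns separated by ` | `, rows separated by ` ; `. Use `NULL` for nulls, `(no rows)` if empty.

Join each orders row to its customers via customer_id.
Group joined rows by customers.id; compute SUM(m.amount) per group.
  2: ids {2, 6, 8} → SUM(m.amount)=486
  3: ids {1, 3, 4, 7} → SUM(m.amount)=515
  9: ids {5} → SUM(m.amount)=34

Nora | 486 ; Owen | 515 ; Gita | 34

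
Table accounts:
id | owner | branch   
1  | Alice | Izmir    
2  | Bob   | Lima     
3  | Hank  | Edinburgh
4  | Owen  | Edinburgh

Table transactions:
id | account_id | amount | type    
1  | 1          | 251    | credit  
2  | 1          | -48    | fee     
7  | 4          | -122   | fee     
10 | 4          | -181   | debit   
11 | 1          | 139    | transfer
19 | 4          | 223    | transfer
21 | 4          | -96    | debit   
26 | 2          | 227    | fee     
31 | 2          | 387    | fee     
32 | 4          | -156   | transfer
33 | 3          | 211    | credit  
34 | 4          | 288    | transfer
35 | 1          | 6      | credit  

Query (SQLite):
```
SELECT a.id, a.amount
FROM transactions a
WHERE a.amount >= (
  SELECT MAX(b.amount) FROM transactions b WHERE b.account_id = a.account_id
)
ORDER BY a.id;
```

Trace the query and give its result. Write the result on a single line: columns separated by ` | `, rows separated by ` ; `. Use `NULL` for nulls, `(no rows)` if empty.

For each transactions row a, compute MAX(amount) over rows sharing a.account_id.
Keep row a if a.amount >= that per-group MAX.
  account_id=1: MAX(amount) = 251
  account_id=2: MAX(amount) = 387
  account_id=3: MAX(amount) = 211
  account_id=4: MAX(amount) = 288

1 | 251 ; 31 | 387 ; 33 | 211 ; 34 | 288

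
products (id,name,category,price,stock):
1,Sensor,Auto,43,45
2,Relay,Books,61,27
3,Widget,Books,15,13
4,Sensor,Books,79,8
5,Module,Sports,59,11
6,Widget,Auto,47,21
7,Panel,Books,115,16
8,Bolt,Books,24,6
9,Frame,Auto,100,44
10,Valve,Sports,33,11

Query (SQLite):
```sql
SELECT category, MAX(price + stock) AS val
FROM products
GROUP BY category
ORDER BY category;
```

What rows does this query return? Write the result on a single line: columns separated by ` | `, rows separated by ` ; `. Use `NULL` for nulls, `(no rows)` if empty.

For each row compute price + stock.
Group by category; take MAX of the expression per group.
  Auto: ids {1, 6, 9} → MAX(price + stock)=144
  Books: ids {2, 3, 4, 7, 8} → MAX(price + stock)=131
  Sports: ids {5, 10} → MAX(price + stock)=70

Auto | 144 ; Books | 131 ; Sports | 70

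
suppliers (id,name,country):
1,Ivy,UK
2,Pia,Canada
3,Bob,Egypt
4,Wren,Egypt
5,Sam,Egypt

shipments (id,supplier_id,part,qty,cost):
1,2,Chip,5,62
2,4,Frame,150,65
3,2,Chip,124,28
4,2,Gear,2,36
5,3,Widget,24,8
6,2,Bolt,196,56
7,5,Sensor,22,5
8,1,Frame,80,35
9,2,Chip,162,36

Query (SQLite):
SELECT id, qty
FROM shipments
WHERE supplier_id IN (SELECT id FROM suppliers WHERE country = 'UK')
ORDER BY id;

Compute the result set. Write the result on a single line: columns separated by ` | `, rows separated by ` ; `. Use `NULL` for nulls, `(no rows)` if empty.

Inner query: suppliers.id where country = 'UK'.
Outer: keep shipments rows whose supplier_id is in that set.
Inner query → {1}

8 | 80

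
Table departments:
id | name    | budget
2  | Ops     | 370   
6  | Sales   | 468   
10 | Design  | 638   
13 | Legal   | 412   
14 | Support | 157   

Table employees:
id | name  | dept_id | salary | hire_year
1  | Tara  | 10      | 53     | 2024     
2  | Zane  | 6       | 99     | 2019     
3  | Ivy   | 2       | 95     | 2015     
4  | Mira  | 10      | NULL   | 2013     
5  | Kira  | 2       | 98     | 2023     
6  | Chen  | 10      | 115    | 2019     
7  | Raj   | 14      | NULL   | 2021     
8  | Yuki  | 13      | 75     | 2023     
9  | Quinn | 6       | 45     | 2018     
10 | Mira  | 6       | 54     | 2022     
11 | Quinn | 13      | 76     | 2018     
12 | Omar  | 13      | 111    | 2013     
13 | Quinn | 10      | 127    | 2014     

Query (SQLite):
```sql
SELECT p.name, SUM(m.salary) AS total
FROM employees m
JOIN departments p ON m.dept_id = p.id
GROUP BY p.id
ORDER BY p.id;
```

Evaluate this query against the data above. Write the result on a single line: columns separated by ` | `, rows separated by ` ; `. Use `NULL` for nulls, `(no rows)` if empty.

Join each employees row to its departments via dept_id.
Group joined rows by departments.id; compute SUM(m.salary) per group.
  2: ids {3, 5} → SUM(m.salary)=193
  6: ids {2, 9, 10} → SUM(m.salary)=198
  10: ids {1, 4, 6, 13} → SUM(m.salary)=295
  13: ids {8, 11, 12} → SUM(m.salary)=262
  14: ids {7} → SUM(m.salary)=NULL

Ops | 193 ; Sales | 198 ; Design | 295 ; Legal | 262 ; Support | NULL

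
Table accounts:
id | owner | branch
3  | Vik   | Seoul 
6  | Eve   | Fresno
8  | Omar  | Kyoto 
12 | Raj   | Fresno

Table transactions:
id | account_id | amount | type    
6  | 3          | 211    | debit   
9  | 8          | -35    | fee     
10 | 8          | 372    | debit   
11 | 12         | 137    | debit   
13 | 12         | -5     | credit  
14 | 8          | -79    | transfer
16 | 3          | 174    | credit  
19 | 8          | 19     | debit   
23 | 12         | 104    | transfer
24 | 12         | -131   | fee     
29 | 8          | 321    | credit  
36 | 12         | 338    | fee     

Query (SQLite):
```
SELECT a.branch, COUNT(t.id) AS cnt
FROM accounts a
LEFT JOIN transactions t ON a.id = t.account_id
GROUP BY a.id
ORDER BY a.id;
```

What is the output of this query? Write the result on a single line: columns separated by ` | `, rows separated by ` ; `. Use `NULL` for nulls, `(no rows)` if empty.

Seoul | 2 ; Fresno | 0 ; Kyoto | 5 ; Fresno | 5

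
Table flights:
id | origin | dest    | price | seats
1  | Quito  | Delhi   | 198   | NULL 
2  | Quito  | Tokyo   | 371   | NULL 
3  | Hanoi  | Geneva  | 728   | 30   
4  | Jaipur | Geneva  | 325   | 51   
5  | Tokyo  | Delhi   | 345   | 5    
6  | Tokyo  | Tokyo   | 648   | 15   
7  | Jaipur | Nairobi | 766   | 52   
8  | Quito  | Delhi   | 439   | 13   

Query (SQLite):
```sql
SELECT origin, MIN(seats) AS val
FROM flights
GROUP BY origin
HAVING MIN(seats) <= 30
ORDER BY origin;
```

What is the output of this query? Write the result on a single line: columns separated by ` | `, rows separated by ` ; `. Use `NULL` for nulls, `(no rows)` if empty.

Hanoi | 30 ; Quito | 13 ; Tokyo | 5

Partition flights by origin; compute MIN(seats) within each group.
HAVING: keep groups where MIN(seats) <= 30.
  Hanoi: ids {3} → MIN(seats)=30
  Jaipur: ids {4, 7} → MIN(seats)=51
  Quito: ids {1, 2, 8} → MIN(seats)=13
  Tokyo: ids {5, 6} → MIN(seats)=5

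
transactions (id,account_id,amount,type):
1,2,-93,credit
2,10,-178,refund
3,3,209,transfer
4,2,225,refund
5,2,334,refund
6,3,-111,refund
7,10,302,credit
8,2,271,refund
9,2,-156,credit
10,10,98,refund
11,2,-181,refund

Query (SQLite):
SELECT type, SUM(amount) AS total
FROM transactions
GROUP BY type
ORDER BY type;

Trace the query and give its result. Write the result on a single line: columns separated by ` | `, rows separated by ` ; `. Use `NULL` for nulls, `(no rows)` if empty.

credit | 53 ; refund | 458 ; transfer | 209

Partition transactions by type; compute SUM(amount) within each group.
  credit: ids {1, 7, 9} → SUM(amount)=53
  refund: ids {2, 4, 5, 6, 8, 10, 11} → SUM(amount)=458
  transfer: ids {3} → SUM(amount)=209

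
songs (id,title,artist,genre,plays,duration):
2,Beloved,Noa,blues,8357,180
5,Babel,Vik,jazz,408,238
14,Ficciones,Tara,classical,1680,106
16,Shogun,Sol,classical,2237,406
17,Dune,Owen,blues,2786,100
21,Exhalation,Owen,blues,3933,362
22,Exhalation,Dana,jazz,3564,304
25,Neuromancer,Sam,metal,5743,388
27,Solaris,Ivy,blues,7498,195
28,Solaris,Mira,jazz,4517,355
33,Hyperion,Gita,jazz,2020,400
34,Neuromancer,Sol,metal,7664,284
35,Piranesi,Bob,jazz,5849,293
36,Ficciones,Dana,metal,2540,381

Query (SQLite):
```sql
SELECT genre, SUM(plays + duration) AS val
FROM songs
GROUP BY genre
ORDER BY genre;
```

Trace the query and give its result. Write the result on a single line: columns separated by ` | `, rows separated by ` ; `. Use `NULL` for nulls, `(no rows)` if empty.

For each row compute plays + duration.
Group by genre; take SUM of the expression per group.
  blues: ids {2, 17, 21, 27} → SUM(plays + duration)=23411
  classical: ids {14, 16} → SUM(plays + duration)=4429
  jazz: ids {5, 22, 28, 33, 35} → SUM(plays + duration)=17948
  metal: ids {25, 34, 36} → SUM(plays + duration)=17000

blues | 23411 ; classical | 4429 ; jazz | 17948 ; metal | 17000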